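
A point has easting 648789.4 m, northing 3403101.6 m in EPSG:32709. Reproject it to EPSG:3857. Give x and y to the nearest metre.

Unproject from UTM 9S (λ₀ = -129°) → φ = -59.48410019°, λ = -126.37279921°.
Web Mercator (R = 6378137 m): x = -14067755.658 m, y = -8285763.408 m.

x -14067756 m, y -8285763 m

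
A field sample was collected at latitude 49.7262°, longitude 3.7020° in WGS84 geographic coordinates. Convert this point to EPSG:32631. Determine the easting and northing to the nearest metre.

E 550595 m, N 5508426 m

Zone 31 central meridian λ₀ = 6×31 − 183 = 3°; Δλ = +0.7020°.
Transverse Mercator on WGS84 with k₀ = 0.9996 gives E = 550595.224 m, N = 5508425.577 m.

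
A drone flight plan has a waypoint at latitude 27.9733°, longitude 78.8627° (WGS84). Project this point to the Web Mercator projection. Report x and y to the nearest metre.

Web Mercator is spherical with R = a = 6378137 m.
x = R·λ = 6378137 × 1.376413772 = 8778955.607 m.
y = R·ln tan(π/4 + φ/2) = 6378137 × 0.508864571 = 3245607.947 m.

x 8778956 m, y 3245608 m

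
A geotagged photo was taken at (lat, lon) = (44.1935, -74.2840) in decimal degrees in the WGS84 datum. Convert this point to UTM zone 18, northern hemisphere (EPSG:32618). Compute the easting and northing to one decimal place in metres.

E 557217.8 m, N 4893614.0 m

Zone 18 central meridian λ₀ = 6×18 − 183 = -75°; Δλ = +0.7160°.
Transverse Mercator on WGS84 with k₀ = 0.9996 gives E = 557217.813 m, N = 4893614.048 m.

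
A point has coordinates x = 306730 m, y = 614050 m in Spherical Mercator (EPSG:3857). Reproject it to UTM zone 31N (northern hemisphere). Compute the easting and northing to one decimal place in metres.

Web Mercator inverse (R = 6378137 m) → φ = 5.50760349°, λ = 2.75540247°.
UTM 31N forward: E = 472907.153 m, N = 608780.012 m.

E 472907.2 m, N 608780.0 m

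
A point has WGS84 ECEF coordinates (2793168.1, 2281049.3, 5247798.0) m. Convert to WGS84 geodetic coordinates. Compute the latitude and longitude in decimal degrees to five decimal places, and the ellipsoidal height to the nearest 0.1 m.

λ = atan2(Y, X) = 39.23689972°; p = √(X²+Y²) = 3606241.0 m.
Bowring's method on WGS84 (a = 6378137 m, b = 6356752.314 m) gives φ = 55.68280014°, h = 3856.935 m.

lat 55.68280°, lon 39.23690°, h 3856.9 m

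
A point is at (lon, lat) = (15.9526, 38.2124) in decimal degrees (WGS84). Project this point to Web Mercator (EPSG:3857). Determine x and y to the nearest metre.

Web Mercator is spherical with R = a = 6378137 m.
x = R·λ = 6378137 × 0.278425394 = 1775835.309 m.
y = R·ln tan(π/4 + φ/2) = 6378137 × 0.722699185 = 4609474.414 m.

x 1775835 m, y 4609474 m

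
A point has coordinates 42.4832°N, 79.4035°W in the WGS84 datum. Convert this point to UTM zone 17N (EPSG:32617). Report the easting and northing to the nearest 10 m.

E 631210 m, N 4704660 m

Zone 17 central meridian λ₀ = 6×17 − 183 = -81°; Δλ = +1.5965°.
Transverse Mercator on WGS84 with k₀ = 0.9996 gives E = 631214.863 m, N = 4704662.452 m.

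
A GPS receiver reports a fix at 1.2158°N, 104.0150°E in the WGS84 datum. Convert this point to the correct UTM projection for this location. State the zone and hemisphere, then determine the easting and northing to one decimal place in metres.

Longitude 104.0150° lies in the 6° band [102°, 108°), giving zone 48; latitude is north of the equator, so 48N.
Zone 48 central meridian λ₀ = 6×48 − 183 = 105°; Δλ = -0.9850°.
Transverse Mercator on WGS84 with k₀ = 0.9996 gives E = 390413.242 m, N = 134402.621 m.

Zone 48N: E 390413.2 m, N 134402.6 m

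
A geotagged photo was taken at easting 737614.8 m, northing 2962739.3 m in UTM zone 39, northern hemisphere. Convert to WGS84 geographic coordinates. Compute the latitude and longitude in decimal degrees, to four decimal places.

lat 26.7659°, lon 53.3896°

Zone 39N: λ₀ = 51°, k₀ = 0.9996, false easting 500000 m.
Meridian distance M = (N − FN)/k₀ = 2963924.9 m.
Inverse transverse Mercator on WGS84 gives φ = 26.76590026°, λ = 53.38959988°.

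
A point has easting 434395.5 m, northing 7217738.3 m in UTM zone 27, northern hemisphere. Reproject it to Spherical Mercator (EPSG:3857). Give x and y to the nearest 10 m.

Unproject from UTM 27N (λ₀ = -21°) → φ = 65.07679991°, λ = -22.39529917°.
Web Mercator (R = 6378137 m): x = -2493033.300 m, y = 9628630.078 m.

x -2493030 m, y 9628630 m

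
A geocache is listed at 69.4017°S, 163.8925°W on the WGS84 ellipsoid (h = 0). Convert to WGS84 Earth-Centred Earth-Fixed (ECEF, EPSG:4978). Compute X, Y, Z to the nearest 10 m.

WGS84: a = 6378137 m, e² = 0.006694380; N(φ) = a/√(1−e²sin²φ) = 6396926.127 m.
X = (N+h)·cosφ·cosλ = -2162178.067 m; Y = (N+h)·cosφ·sinλ = -624387.251 m; Z = (N(1−e²)+h)·sinφ = -5947884.728 m.

X -2162180 m, Y -624390 m, Z -5947880 m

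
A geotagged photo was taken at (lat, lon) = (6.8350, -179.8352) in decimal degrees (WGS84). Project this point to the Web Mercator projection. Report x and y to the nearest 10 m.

Web Mercator is spherical with R = a = 6378137 m.
x = R·λ = 6378137 × -3.138716351 = -20019162.891 m.
y = R·ln tan(π/4 + φ/2) = 6378137 × 0.119577207 = 762679.805 m.

x -20019160 m, y 762680 m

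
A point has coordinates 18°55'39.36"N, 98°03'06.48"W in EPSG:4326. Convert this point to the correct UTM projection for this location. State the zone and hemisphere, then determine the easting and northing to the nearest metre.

Zone 14N: E 599845 m, N 2093085 m

Longitude -98.0518° lies in the 6° band [-102°, -96°), giving zone 14; latitude is north of the equator, so 14N.
Zone 14 central meridian λ₀ = 6×14 − 183 = -99°; Δλ = +0.9482°.
Transverse Mercator on WGS84 with k₀ = 0.9996 gives E = 599844.653 m, N = 2093084.589 m.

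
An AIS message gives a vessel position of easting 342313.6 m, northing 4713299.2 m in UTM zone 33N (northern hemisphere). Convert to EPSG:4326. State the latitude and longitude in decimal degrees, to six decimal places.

lat 42.556000°, lon 13.079200°

Zone 33N: λ₀ = 15°, k₀ = 0.9996, false easting 500000 m.
Meridian distance M = (N − FN)/k₀ = 4715185.3 m.
Inverse transverse Mercator on WGS84 gives φ = 42.55599982°, λ = 13.07919962°.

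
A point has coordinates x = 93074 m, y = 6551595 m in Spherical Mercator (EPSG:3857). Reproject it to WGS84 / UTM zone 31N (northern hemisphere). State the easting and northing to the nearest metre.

E 346879 m, N 5608058 m

Web Mercator inverse (R = 6378137 m) → φ = 50.60429878°, λ = 0.83609797°.
UTM 31N forward: E = 346879.043 m, N = 5608057.878 m.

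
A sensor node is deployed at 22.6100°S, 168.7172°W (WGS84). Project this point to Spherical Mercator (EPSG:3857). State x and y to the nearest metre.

Web Mercator is spherical with R = a = 6378137 m.
x = R·λ = 6378137 × -2.944670645 = -18781512.792 m.
y = R·ln tan(π/4 + φ/2) = 6378137 × -0.405278591 = -2584922.376 m.

x -18781513 m, y -2584922 m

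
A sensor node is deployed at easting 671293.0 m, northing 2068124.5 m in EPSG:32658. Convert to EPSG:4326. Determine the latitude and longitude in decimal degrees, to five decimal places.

Zone 58N: λ₀ = 165°, k₀ = 0.9996, false easting 500000 m.
Meridian distance M = (N − FN)/k₀ = 2068952.1 m.
Inverse transverse Mercator on WGS84 gives φ = 18.69739980°, λ = 166.62440047°.

lat 18.69740°, lon 166.62440°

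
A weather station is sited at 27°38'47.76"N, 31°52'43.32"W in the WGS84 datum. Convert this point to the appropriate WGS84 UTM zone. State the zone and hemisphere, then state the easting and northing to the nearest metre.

Longitude -31.8787° lies in the 6° band [-36°, -30°), giving zone 25; latitude is north of the equator, so 25N.
Zone 25 central meridian λ₀ = 6×25 − 183 = -33°; Δλ = +1.1213°.
Transverse Mercator on WGS84 with k₀ = 0.9996 gives E = 610610.678 m, N = 3058557.714 m.

Zone 25N: E 610611 m, N 3058558 m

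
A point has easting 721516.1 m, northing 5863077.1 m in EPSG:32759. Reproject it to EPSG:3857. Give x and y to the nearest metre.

x 19314043 m, y -4488369 m

Unproject from UTM 59S (λ₀ = 171°) → φ = -37.35259960°, λ = 173.50099982°.
Web Mercator (R = 6378137 m): x = 19314042.952 m, y = -4488369.249 m.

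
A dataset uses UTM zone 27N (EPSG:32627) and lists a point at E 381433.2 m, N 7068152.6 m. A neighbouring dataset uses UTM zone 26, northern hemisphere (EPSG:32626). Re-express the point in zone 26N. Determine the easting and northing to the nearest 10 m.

UTM 27N → geographic: φ = 63.72099957°, λ = -23.40059951°.
UTM 26N (λ₀ = -27°) forward: E = 677736.679 m, N = 7070933.116 m.

E 677740 m, N 7070930 m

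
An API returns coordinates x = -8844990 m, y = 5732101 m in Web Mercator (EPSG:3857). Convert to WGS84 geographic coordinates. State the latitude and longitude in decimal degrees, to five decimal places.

lat 45.69810°, lon -79.45590°

R = 6378137 m. λ = x/R = -79.45589705°.
φ = 2·arctan(exp(y/R)) − 90° = 2·arctan(2.45643) − 90° = 45.69810112°.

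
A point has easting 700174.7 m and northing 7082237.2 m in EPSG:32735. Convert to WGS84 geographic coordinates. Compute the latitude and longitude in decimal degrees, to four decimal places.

Zone 35S: λ₀ = 27°, k₀ = 0.9996, false easting 500000 m, false northing 10000000 m.
Meridian distance M = (N − FN)/k₀ = -2918930.4 m.
Inverse transverse Mercator on WGS84 gives φ = -26.36590027°, λ = 29.00620001°.

lat -26.3659°, lon 29.0062°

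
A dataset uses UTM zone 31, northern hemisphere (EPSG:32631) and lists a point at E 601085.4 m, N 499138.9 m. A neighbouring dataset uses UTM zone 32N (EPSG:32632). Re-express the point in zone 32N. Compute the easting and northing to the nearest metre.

E -65250 m, N 501056 m

UTM 31N → geographic: φ = 4.51519993°, λ = 3.91119998°.
UTM 32N (λ₀ = 9°) forward: E = -65249.719 m, N = 501055.666 m.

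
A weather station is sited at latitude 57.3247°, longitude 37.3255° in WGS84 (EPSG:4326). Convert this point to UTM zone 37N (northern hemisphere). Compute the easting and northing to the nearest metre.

E 399171 m, N 6354771 m

Zone 37 central meridian λ₀ = 6×37 − 183 = 39°; Δλ = -1.6745°.
Transverse Mercator on WGS84 with k₀ = 0.9996 gives E = 399171.223 m, N = 6354771.306 m.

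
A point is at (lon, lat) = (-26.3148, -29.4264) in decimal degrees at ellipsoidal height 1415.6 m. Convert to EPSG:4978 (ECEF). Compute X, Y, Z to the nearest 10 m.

WGS84: a = 6378137 m, e² = 0.006694380; N(φ) = a/√(1−e²sin²φ) = 6383296.451 m.
X = (N+h)·cosφ·cosλ = 4984728.506 m; Y = (N+h)·cosφ·sinλ = -2465208.592 m; Z = (N(1−e²)+h)·sinφ = -3115847.217 m.

X 4984730 m, Y -2465210 m, Z -3115850 m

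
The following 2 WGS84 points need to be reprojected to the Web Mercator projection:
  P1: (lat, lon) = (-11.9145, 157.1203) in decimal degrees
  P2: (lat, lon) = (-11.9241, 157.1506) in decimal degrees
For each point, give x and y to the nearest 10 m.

P1: x 17490550 m, y -1335980 m; P2: x 17493920 m, y -1337070 m

Web Mercator: x = R·λ, y = R·ln tan(π/4+φ/2), R = 6378137 m.
P1 (-11.9145°, 157.1203°) → (17490551.789, -1335979.498) m.
P2 (-11.9241°, 157.1506°) → (17493924.770, -1337071.713) m.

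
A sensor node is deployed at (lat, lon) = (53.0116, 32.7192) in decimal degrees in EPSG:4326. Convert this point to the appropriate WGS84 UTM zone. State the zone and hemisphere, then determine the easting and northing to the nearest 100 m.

Zone 36N: E 481200 m, N 5873600 m

Longitude 32.7192° lies in the 6° band [30°, 36°), giving zone 36; latitude is north of the equator, so 36N.
Zone 36 central meridian λ₀ = 6×36 − 183 = 33°; Δλ = -0.2808°.
Transverse Mercator on WGS84 with k₀ = 0.9996 gives E = 481160.479 m, N = 5873597.808 m.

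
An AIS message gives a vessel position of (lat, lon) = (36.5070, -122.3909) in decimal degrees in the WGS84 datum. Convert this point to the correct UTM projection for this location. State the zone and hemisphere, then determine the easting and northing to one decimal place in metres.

Longitude -122.3909° lies in the 6° band [-126°, -120°), giving zone 10; latitude is north of the equator, so 10N.
Zone 10 central meridian λ₀ = 6×10 − 183 = -123°; Δλ = +0.6091°.
Transverse Mercator on WGS84 with k₀ = 0.9996 gives E = 554543.504 m, N = 4040357.034 m.

Zone 10N: E 554543.5 m, N 4040357.0 m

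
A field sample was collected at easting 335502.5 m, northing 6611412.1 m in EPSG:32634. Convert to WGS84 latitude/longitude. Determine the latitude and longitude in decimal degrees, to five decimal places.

lat 59.60840°, lon 18.08460°

Zone 34N: λ₀ = 21°, k₀ = 0.9996, false easting 500000 m.
Meridian distance M = (N − FN)/k₀ = 6614057.7 m.
Inverse transverse Mercator on WGS84 gives φ = 59.60840015°, λ = 18.08460071°.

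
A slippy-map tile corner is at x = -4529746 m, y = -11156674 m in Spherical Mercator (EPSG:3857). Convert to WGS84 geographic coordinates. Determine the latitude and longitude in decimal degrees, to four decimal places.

lat -70.2685°, lon -40.6914°

R = 6378137 m. λ = x/R = -40.69140065°.
φ = 2·arctan(exp(y/R)) − 90° = 2·arctan(0.17391) − 90° = -70.26850041°.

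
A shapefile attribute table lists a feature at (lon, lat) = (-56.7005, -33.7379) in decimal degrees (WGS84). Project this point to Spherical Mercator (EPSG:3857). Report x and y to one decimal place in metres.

x -6311870.8 m, y -3993662.5 m

Web Mercator is spherical with R = a = 6378137 m.
x = R·λ = 6378137 × -0.989610413 = -6311870.788 m.
y = R·ln tan(π/4 + φ/2) = 6378137 × -0.626148742 = -3993662.462 m.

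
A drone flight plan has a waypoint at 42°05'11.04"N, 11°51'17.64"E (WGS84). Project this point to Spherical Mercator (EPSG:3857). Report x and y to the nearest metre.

Web Mercator is spherical with R = a = 6378137 m.
x = R·λ = 6378137 × 0.206907037 = 1319681.431 m.
y = R·ln tan(π/4 + φ/2) = 6378137 × 0.811197775 = 5173930.544 m.

x 1319681 m, y 5173931 m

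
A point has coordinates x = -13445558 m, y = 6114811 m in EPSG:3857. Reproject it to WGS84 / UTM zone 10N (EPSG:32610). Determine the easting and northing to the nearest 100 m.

Web Mercator inverse (R = 6378137 m) → φ = 48.04780157°, λ = -120.78350255°.
UTM 10N forward: E = 665183.615 m, N = 5323989.946 m.

E 665200 m, N 5324000 m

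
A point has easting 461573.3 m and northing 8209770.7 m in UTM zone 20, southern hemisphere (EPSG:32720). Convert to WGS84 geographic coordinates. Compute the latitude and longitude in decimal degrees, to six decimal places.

lat -16.192200°, lon -63.359500°

Zone 20S: λ₀ = -63°, k₀ = 0.9996, false easting 500000 m, false northing 10000000 m.
Meridian distance M = (N − FN)/k₀ = -1790945.7 m.
Inverse transverse Mercator on WGS84 gives φ = -16.19220021°, λ = -63.35950000°.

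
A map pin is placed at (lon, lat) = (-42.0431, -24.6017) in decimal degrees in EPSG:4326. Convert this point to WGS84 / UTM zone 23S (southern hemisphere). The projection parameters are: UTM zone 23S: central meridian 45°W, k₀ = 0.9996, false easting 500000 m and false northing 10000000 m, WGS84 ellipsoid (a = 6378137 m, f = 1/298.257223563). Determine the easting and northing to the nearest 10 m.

E 799420 m, N 7275940 m

Zone 23 central meridian λ₀ = 6×23 − 183 = -45°; Δλ = +2.9569°.
Transverse Mercator on WGS84 with k₀ = 0.9996 gives E = 799422.067 m, N = 7275935.859 m.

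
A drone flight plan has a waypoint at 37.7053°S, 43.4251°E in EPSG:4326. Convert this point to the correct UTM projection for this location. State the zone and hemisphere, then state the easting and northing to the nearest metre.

Longitude 43.4251° lies in the 6° band [42°, 48°), giving zone 38; latitude is south of the equator, so 38S.
Zone 38 central meridian λ₀ = 6×38 − 183 = 45°; Δλ = -1.5749°.
Transverse Mercator on WGS84 with k₀ = 0.9996 gives E = 361172.043 m, N = 5825714.640 m.

Zone 38S: E 361172 m, N 5825715 m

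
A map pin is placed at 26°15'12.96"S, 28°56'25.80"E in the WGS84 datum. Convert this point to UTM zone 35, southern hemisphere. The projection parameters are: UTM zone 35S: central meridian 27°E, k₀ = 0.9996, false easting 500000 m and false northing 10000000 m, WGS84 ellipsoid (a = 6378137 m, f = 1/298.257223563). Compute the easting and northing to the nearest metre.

Zone 35 central meridian λ₀ = 6×35 − 183 = 27°; Δλ = +1.9405°.
Transverse Mercator on WGS84 with k₀ = 0.9996 gives E = 693804.561 m, N = 7094778.974 m.

E 693805 m, N 7094779 m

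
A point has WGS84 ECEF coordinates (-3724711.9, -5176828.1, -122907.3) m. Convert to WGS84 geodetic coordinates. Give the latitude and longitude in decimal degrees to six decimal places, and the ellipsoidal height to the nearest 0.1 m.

lat -1.111500°, lon -125.734900°, h 596.1 m

λ = atan2(Y, X) = -125.73489954°; p = √(X²+Y²) = 6377540.9 m.
Bowring's method on WGS84 (a = 6378137 m, b = 6356752.314 m) gives φ = -1.11149985°, h = 596.097 m.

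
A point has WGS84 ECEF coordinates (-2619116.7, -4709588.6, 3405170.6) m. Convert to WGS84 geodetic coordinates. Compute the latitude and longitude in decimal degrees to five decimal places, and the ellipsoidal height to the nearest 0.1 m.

lat 32.46230°, lon -119.07950°, h 2560.3 m

λ = atan2(Y, X) = -119.07949955°; p = √(X²+Y²) = 5388877.2 m.
Bowring's method on WGS84 (a = 6378137 m, b = 6356752.314 m) gives φ = 32.46229949°, h = 2560.302 m.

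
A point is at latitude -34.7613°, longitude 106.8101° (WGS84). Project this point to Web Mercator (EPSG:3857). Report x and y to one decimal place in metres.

x 11890045.9 m, y -4131489.9 m

Web Mercator is spherical with R = a = 6378137 m.
x = R·λ = 6378137 × 1.864187919 = 11890045.944 m.
y = R·ln tan(π/4 + φ/2) = 6378137 × -0.647758099 = -4131489.896 m.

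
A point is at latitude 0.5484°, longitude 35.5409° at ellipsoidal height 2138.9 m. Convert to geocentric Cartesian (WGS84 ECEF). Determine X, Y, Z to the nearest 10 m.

WGS84: a = 6378137 m, e² = 0.006694380; N(φ) = a/√(1−e²sin²φ) = 6378138.956 m.
X = (N+h)·cosφ·cosλ = 5191399.277 m; Y = (N+h)·cosφ·sinλ = 3708583.269 m; Z = (N(1−e²)+h)·sinφ = 60658.498 m.

X 5191400 m, Y 3708580 m, Z 60660 m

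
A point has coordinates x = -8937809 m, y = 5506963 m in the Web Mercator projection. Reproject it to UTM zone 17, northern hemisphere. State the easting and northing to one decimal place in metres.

Web Mercator inverse (R = 6378137 m) → φ = 44.26769828°, λ = -80.28970431°.
UTM 17N forward: E = 556690.692 m, N = 4901851.485 m.

E 556690.7 m, N 4901851.5 m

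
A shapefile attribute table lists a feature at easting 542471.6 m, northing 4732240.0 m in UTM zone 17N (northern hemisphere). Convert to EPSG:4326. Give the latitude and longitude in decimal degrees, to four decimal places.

lat 42.7415°, lon -80.4811°

Zone 17N: λ₀ = -81°, k₀ = 0.9996, false easting 500000 m.
Meridian distance M = (N − FN)/k₀ = 4734133.7 m.
Inverse transverse Mercator on WGS84 gives φ = 42.74150008°, λ = -80.48110000°.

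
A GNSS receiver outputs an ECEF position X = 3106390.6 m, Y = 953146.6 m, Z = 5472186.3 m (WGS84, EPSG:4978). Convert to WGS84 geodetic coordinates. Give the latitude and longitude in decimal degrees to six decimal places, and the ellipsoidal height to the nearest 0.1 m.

λ = atan2(Y, X) = 17.05779975°; p = √(X²+Y²) = 3249330.9 m.
Bowring's method on WGS84 (a = 6378137 m, b = 6356752.314 m) gives φ = 59.46720055°, h = 1888.617 m.

lat 59.467201°, lon 17.057800°, h 1888.6 m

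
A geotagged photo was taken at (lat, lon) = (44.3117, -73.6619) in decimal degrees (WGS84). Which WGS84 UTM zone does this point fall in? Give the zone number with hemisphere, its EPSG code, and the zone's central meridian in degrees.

UTM zone = ⌊(λ + 180)/6⌋ + 1; -73.6619° ∈ [-78°, -72°) → zone 18.
Hemisphere: N (φ ≥ 0).
Central meridian λ₀ = 6×18 − 183 = -75°.
EPSG code: 32618.

Zone 18N (EPSG:32618), central meridian -75°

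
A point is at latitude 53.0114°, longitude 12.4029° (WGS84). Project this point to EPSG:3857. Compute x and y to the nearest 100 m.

x 1380700 m, y 6985100 m

Web Mercator is spherical with R = a = 6378137 m.
x = R·λ = 6378137 × 0.216471442 = 1380684.512 m.
y = R·ln tan(π/4 + φ/2) = 6378137 × 1.095164135 = 6985106.890 m.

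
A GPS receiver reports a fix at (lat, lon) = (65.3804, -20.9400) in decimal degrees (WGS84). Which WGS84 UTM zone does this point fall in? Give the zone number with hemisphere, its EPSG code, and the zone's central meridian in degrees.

Zone 27N (EPSG:32627), central meridian -21°

UTM zone = ⌊(λ + 180)/6⌋ + 1; -20.9400° ∈ [-24°, -18°) → zone 27.
Hemisphere: N (φ ≥ 0).
Central meridian λ₀ = 6×27 − 183 = -21°.
EPSG code: 32627.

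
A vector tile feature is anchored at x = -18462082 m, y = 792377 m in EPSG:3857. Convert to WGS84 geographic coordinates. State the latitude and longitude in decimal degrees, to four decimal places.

lat 7.0998°, lon -165.8477°

R = 6378137 m. λ = x/R = -165.84770437°.
φ = 2·arctan(exp(y/R)) − 90° = 2·arctan(1.13228) − 90° = 7.09980415°.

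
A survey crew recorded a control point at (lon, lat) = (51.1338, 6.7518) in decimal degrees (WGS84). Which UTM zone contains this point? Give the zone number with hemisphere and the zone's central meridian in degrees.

Zone 39N, central meridian 51°

UTM zone = ⌊(λ + 180)/6⌋ + 1; 51.1338° ∈ [48°, 54°) → zone 39.
Hemisphere: N (φ ≥ 0).
Central meridian λ₀ = 6×39 − 183 = 51°.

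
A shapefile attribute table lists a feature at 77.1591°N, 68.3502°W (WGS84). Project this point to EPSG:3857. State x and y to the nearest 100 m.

Web Mercator is spherical with R = a = 6378137 m.
x = R·λ = 6378137 × -1.192936034 = -7608709.460 m.
y = R·ln tan(π/4 + φ/2) = 6378137 × 2.184540784 = 13933300.406 m.

x -7608700 m, y 13933300 m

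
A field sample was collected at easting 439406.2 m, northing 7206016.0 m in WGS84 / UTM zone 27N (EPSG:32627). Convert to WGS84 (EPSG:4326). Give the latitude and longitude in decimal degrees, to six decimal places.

Zone 27N: λ₀ = -21°, k₀ = 0.9996, false easting 500000 m.
Meridian distance M = (N − FN)/k₀ = 7208899.6 m.
Inverse transverse Mercator on WGS84 gives φ = 64.97259993°, λ = -22.28370103°.

lat 64.972600°, lon -22.283701°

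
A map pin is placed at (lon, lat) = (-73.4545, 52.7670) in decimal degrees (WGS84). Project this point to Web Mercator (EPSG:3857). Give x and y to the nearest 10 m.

Web Mercator is spherical with R = a = 6378137 m.
x = R·λ = 6378137 × -1.282022875 = -8176917.536 m.
y = R·ln tan(π/4 + φ/2) = 6378137 × 1.088094374 = 6940014.985 m.

x -8176920 m, y 6940010 m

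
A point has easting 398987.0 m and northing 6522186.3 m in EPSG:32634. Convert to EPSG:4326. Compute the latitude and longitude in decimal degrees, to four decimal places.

lat 58.8277°, lon 19.2504°

Zone 34N: λ₀ = 21°, k₀ = 0.9996, false easting 500000 m.
Meridian distance M = (N − FN)/k₀ = 6524796.2 m.
Inverse transverse Mercator on WGS84 gives φ = 58.82769975°, λ = 19.25039998°.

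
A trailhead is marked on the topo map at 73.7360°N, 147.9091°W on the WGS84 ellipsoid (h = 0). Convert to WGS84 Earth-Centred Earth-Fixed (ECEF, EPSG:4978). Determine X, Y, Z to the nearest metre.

WGS84: a = 6378137 m, e² = 0.006694380; N(φ) = a/√(1−e²sin²φ) = 6397902.830 m.
X = (N+h)·cosφ·cosλ = -1518040.902 m; Y = (N+h)·cosφ·sinλ = -951929.318 m; Z = (N(1−e²)+h)·sinφ = 6100752.041 m.

X -1518041 m, Y -951929 m, Z 6100752 m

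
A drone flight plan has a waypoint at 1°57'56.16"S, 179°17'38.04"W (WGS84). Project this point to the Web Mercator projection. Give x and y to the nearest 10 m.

x -19958910 m, y -218850 m

Web Mercator is spherical with R = a = 6378137 m.
x = R·λ = 6378137 × -3.129268884 = -19958905.650 m.
y = R·ln tan(π/4 + φ/2) = 6378137 × -0.034312923 = -218852.524 m.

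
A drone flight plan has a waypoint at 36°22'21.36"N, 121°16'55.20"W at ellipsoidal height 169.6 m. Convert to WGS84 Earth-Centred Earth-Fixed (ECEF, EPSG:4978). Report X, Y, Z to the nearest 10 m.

WGS84: a = 6378137 m, e² = 0.006694380; N(φ) = a/√(1−e²sin²φ) = 6385658.439 m.
X = (N+h)·cosφ·cosλ = -2669844.045 m; Y = (N+h)·cosφ·sinλ = -4394231.296 m; Z = (N(1−e²)+h)·sinφ = 3761661.494 m.

X -2669840 m, Y -4394230 m, Z 3761660 m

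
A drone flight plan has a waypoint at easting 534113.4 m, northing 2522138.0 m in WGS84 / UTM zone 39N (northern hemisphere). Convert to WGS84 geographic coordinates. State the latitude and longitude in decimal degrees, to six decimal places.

Zone 39N: λ₀ = 51°, k₀ = 0.9996, false easting 500000 m.
Meridian distance M = (N − FN)/k₀ = 2523147.3 m.
Inverse transverse Mercator on WGS84 gives φ = 22.80650011°, λ = 51.33240042°.

lat 22.806500°, lon 51.332400°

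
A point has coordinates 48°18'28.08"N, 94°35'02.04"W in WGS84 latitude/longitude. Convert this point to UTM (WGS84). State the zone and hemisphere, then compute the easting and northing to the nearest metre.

Zone 15N: E 382554 m, N 5351724 m

Longitude -94.5839° lies in the 6° band [-96°, -90°), giving zone 15; latitude is north of the equator, so 15N.
Zone 15 central meridian λ₀ = 6×15 − 183 = -93°; Δλ = -1.5839°.
Transverse Mercator on WGS84 with k₀ = 0.9996 gives E = 382554.417 m, N = 5351724.184 m.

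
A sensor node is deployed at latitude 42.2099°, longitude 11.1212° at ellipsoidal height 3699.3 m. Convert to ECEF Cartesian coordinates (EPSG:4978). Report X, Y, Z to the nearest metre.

WGS84: a = 6378137 m, e² = 0.006694380; N(φ) = a/√(1−e²sin²φ) = 6387795.343 m.
X = (N+h)·cosφ·cosλ = 4645206.632 m; Y = (N+h)·cosφ·sinλ = 913138.368 m; Z = (N(1−e²)+h)·sinφ = 4265386.797 m.

X 4645207 m, Y 913138 m, Z 4265387 m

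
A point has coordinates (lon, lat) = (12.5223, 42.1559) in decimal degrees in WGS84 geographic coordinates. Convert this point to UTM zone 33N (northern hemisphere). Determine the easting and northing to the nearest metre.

Zone 33 central meridian λ₀ = 6×33 − 183 = 15°; Δλ = -2.4777°.
Transverse Mercator on WGS84 with k₀ = 0.9996 gives E = 295297.969 m, N = 4670057.395 m.

E 295298 m, N 4670057 m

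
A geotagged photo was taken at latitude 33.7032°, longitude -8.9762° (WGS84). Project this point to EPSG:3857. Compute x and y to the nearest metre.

Web Mercator is spherical with R = a = 6378137 m.
x = R·λ = 6378137 × -0.156664244 = -999226.013 m.
y = R·ln tan(π/4 + φ/2) = 6378137 × 0.625420608 = 3989018.322 m.

x -999226 m, y 3989018 m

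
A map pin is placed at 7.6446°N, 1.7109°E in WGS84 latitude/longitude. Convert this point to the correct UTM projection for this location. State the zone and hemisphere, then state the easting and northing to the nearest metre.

Zone 31N: E 357810 m, N 845221 m

Longitude 1.7109° lies in the 6° band [0°, 6°), giving zone 31; latitude is north of the equator, so 31N.
Zone 31 central meridian λ₀ = 6×31 − 183 = 3°; Δλ = -1.2891°.
Transverse Mercator on WGS84 with k₀ = 0.9996 gives E = 357810.267 m, N = 845220.978 m.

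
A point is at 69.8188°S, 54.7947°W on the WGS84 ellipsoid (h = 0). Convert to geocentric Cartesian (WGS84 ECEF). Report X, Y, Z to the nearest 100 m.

X 1272300 m, Y -1803200 m, Z -5964100 m

WGS84: a = 6378137 m, e² = 0.006694380; N(φ) = a/√(1−e²sin²φ) = 6397028.537 m.
X = (N+h)·cosφ·cosλ = 1272302.444 m; Y = (N+h)·cosφ·sinλ = -1803249.535 m; Z = (N(1−e²)+h)·sinφ = -5964096.102 m.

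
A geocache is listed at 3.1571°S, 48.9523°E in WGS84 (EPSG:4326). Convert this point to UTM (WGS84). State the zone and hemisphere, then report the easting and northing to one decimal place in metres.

Longitude 48.9523° lies in the 6° band [48°, 54°), giving zone 39; latitude is south of the equator, so 39S.
Zone 39 central meridian λ₀ = 6×39 − 183 = 51°; Δλ = -2.0477°.
Transverse Mercator on WGS84 with k₀ = 0.9996 gives E = 272437.293 m, N = 9650818.020 m.

Zone 39S: E 272437.3 m, N 9650818.0 m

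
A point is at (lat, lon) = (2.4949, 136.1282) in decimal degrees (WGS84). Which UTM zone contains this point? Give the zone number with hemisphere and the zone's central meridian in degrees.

Zone 53N, central meridian 135°

UTM zone = ⌊(λ + 180)/6⌋ + 1; 136.1282° ∈ [132°, 138°) → zone 53.
Hemisphere: N (φ ≥ 0).
Central meridian λ₀ = 6×53 − 183 = 135°.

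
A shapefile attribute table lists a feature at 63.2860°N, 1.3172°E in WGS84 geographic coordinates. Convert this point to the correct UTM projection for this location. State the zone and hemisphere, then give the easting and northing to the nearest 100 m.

Longitude 1.3172° lies in the 6° band [0°, 6°), giving zone 31; latitude is north of the equator, so 31N.
Zone 31 central meridian λ₀ = 6×31 − 183 = 3°; Δλ = -1.6828°.
Transverse Mercator on WGS84 with k₀ = 0.9996 gives E = 415604.072 m, N = 7018562.341 m.

Zone 31N: E 415600 m, N 7018600 m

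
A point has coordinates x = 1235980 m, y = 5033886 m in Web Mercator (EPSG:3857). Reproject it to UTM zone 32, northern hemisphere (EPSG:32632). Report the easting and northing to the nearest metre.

E 676480 m, N 4557085 m

Web Mercator inverse (R = 6378137 m) → φ = 41.14590164°, λ = 11.10299725°.
UTM 32N forward: E = 676480.093 m, N = 4557085.298 m.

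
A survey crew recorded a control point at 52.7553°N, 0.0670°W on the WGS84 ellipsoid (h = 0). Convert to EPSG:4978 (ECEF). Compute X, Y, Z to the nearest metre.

WGS84: a = 6378137 m, e² = 0.006694380; N(φ) = a/√(1−e²sin²φ) = 6391709.133 m.
X = (N+h)·cosφ·cosλ = 3868389.815 m; Y = (N+h)·cosφ·sinλ = -4523.583 m; Z = (N(1−e²)+h)·sinφ = 5054108.976 m.

X 3868390 m, Y -4524 m, Z 5054109 m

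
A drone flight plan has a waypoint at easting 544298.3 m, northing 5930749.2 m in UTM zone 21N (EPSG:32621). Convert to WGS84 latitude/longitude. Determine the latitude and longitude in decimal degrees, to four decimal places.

lat 53.5238°, lon -56.3318°

Zone 21N: λ₀ = -57°, k₀ = 0.9996, false easting 500000 m.
Meridian distance M = (N − FN)/k₀ = 5933122.4 m.
Inverse transverse Mercator on WGS84 gives φ = 53.52379956°, λ = -56.33179946°.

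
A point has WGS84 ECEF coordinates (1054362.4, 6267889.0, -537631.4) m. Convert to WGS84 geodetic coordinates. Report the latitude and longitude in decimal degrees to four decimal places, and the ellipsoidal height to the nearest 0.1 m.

λ = atan2(Y, X) = 80.45130018°; p = √(X²+Y²) = 6355951.0 m.
Bowring's method on WGS84 (a = 6378137 m, b = 6356752.314 m) gives φ = -4.86739970°, h = 664.4501 m.

lat -4.8674°, lon 80.4513°, h 664.5 m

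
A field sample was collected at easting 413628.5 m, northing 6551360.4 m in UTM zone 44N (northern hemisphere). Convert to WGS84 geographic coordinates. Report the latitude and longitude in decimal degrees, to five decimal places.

lat 59.09280°, lon 79.49250°

Zone 44N: λ₀ = 81°, k₀ = 0.9996, false easting 500000 m.
Meridian distance M = (N − FN)/k₀ = 6553982.0 m.
Inverse transverse Mercator on WGS84 gives φ = 59.09279985°, λ = 79.49249988°.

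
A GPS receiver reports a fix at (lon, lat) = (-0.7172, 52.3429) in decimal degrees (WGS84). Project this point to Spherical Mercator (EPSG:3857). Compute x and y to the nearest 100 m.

Web Mercator is spherical with R = a = 6378137 m.
x = R·λ = 6378137 × -0.012517501 = -79838.339 m.
y = R·ln tan(π/4 + φ/2) = 6378137 × 1.075920011 = 6862365.232 m.

x -79800 m, y 6862400 m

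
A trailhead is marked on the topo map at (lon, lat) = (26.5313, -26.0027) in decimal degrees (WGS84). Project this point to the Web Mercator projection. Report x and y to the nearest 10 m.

x 2953450 m, y -2999420 m

Web Mercator is spherical with R = a = 6378137 m.
x = R·λ = 6378137 × 0.463058540 = 2953450.806 m.
y = R·ln tan(π/4 + φ/2) = 6378137 × -0.470265119 = -2999415.354 m.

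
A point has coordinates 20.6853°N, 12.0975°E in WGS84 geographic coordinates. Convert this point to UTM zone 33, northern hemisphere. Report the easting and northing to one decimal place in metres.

E 197621.1 m, N 2290026.6 m

Zone 33 central meridian λ₀ = 6×33 − 183 = 15°; Δλ = -2.9025°.
Transverse Mercator on WGS84 with k₀ = 0.9996 gives E = 197621.145 m, N = 2290026.600 m.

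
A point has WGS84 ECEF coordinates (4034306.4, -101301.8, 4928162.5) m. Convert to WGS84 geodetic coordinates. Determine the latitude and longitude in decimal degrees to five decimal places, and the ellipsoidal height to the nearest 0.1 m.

lat 50.87500°, lon -1.43840°, h 4358.1 m

λ = atan2(Y, X) = -1.43839996°; p = √(X²+Y²) = 4035578.0 m.
Bowring's method on WGS84 (a = 6378137 m, b = 6356752.314 m) gives φ = 50.87500007°, h = 4358.133 m.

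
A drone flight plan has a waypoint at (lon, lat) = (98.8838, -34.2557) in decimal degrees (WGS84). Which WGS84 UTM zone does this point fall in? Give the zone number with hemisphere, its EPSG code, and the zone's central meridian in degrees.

Zone 47S (EPSG:32747), central meridian 99°

UTM zone = ⌊(λ + 180)/6⌋ + 1; 98.8838° ∈ [96°, 102°) → zone 47.
Hemisphere: S (φ < 0).
Central meridian λ₀ = 6×47 − 183 = 99°.
EPSG code: 32747.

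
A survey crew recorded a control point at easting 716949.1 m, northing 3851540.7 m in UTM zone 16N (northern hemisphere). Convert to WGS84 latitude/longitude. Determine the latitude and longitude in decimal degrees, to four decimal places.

Zone 16N: λ₀ = -87°, k₀ = 0.9996, false easting 500000 m.
Meridian distance M = (N − FN)/k₀ = 3853081.9 m.
Inverse transverse Mercator on WGS84 gives φ = 34.78300045°, λ = -84.62899996°.

lat 34.7830°, lon -84.6290°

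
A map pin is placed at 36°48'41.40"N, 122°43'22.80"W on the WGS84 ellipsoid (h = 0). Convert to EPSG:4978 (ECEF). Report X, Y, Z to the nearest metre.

WGS84: a = 6378137 m, e² = 0.006694380; N(φ) = a/√(1−e²sin²φ) = 6385815.542 m.
X = (N+h)·cosφ·cosλ = -2763735.146 m; Y = (N+h)·cosφ·sinλ = -4301161.028 m; Z = (N(1−e²)+h)·sinφ = 3800665.863 m.

X -2763735 m, Y -4301161 m, Z 3800666 m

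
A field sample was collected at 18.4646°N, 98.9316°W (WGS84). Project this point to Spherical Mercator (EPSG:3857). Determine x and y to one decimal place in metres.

x -11013015.3 m, y 2092001.5 m

Web Mercator is spherical with R = a = 6378137 m.
x = R·λ = 6378137 × -1.726682154 = -11013015.335 m.
y = R·ln tan(π/4 + φ/2) = 6378137 × 0.327995701 = 2092001.519 m.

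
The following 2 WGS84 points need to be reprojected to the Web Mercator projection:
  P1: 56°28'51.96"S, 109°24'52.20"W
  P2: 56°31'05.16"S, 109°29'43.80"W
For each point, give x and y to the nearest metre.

P1: x -12179966 m, y -7654791 m; P2: x -12188983 m, y -7662254 m

Web Mercator: x = R·λ, y = R·ln tan(π/4+φ/2), R = 6378137 m.
P1 (-56.4811°, -109.4145°) → (-12179966.425, -7654791.325) m.
P2 (-56.5181°, -109.4955°) → (-12188983.304, -7662253.731) m.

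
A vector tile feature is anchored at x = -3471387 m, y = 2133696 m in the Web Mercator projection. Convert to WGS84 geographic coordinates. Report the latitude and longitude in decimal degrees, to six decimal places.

R = 6378137 m. λ = x/R = -31.18399999°.
φ = 2·arctan(exp(y/R)) − 90° = 2·arctan(1.39729) − 90° = 18.81949620°.

lat 18.819496°, lon -31.184000°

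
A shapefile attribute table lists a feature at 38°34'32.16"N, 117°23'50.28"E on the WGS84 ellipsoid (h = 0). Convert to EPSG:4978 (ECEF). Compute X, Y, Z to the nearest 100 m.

X -2297500 m, Y 4432800 m, Z 3955600 m

WGS84: a = 6378137 m, e² = 0.006694380; N(φ) = a/√(1−e²sin²φ) = 6386453.891 m.
X = (N+h)·cosφ·cosλ = -2297495.371 m; Y = (N+h)·cosφ·sinλ = 4432829.148 m; Z = (N(1−e²)+h)·sinφ = 3955593.676 m.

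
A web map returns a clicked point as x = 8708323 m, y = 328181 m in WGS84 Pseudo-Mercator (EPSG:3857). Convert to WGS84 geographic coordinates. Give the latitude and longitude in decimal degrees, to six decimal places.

lat 2.946800°, lon 78.228196°

R = 6378137 m. λ = x/R = 78.228196499°.
φ = 2·arctan(exp(y/R)) − 90° = 2·arctan(1.05280) − 90° = 2.94680008°.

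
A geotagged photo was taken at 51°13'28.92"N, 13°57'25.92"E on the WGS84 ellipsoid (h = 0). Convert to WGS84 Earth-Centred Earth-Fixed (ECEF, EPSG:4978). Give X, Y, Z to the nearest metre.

WGS84: a = 6378137 m, e² = 0.006694380; N(φ) = a/√(1−e²sin²φ) = 6391152.311 m.
X = (N+h)·cosφ·cosλ = 3884401.519 m; Y = (N+h)·cosφ·sinλ = 965408.615 m; Z = (N(1−e²)+h)·sinφ = 4949238.218 m.

X 3884402 m, Y 965409 m, Z 4949238 m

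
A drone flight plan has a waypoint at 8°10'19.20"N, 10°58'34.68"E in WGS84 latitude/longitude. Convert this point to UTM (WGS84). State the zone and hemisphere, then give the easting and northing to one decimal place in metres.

Zone 32N: E 717736.1 m, N 903846.7 m

Longitude 10.9763° lies in the 6° band [6°, 12°), giving zone 32; latitude is north of the equator, so 32N.
Zone 32 central meridian λ₀ = 6×32 − 183 = 9°; Δλ = +1.9763°.
Transverse Mercator on WGS84 with k₀ = 0.9996 gives E = 717736.112 m, N = 903846.737 m.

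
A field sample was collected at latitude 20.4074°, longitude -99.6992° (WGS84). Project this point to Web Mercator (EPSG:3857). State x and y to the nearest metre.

Web Mercator is spherical with R = a = 6378137 m.
x = R·λ = 6378137 × -1.740079302 = -11098464.176 m.
y = R·ln tan(π/4 + φ/2) = 6378137 × 0.363955183 = 2321356.017 m.

x -11098464 m, y 2321356 m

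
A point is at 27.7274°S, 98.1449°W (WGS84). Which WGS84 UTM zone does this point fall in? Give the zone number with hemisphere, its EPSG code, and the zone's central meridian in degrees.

UTM zone = ⌊(λ + 180)/6⌋ + 1; -98.1449° ∈ [-102°, -96°) → zone 14.
Hemisphere: S (φ < 0).
Central meridian λ₀ = 6×14 − 183 = -99°.
EPSG code: 32714.

Zone 14S (EPSG:32714), central meridian -99°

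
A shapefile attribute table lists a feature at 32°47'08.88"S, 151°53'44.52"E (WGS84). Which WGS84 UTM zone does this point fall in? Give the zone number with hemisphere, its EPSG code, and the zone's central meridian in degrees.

UTM zone = ⌊(λ + 180)/6⌋ + 1; 151.8957° ∈ [150°, 156°) → zone 56.
Hemisphere: S (φ < 0).
Central meridian λ₀ = 6×56 − 183 = 153°.
EPSG code: 32756.

Zone 56S (EPSG:32756), central meridian 153°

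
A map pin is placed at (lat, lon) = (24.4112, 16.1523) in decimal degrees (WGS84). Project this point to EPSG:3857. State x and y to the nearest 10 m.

x 1798070 m, y 2803600 m

Web Mercator is spherical with R = a = 6378137 m.
x = R·λ = 6378137 × 0.281910817 = 1798065.811 m.
y = R·ln tan(π/4 + φ/2) = 6378137 × 0.439563351 = 2803595.275 m.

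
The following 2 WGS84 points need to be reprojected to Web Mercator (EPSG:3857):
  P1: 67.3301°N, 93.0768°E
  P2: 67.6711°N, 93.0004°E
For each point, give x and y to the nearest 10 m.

P1: x 10361260 m, y 10250750 m; P2: x 10352760 m, y 10349950 m

Web Mercator: x = R·λ, y = R·ln tan(π/4+φ/2), R = 6378137 m.
P1 (67.3301°, 93.0768°) → (10361261.981, 10250748.972) m.
P2 (67.6711°, 93.0004°) → (10352757.172, 10349947.454) m.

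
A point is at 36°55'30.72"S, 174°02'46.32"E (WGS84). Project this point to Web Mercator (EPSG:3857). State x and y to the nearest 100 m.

Web Mercator is spherical with R = a = 6378137 m.
x = R·λ = 6378137 × 3.037679241 = 19374734.359 m.
y = R·ln tan(π/4 + φ/2) = 6378137 × -0.694354128 = -4428685.754 m.

x 19374700 m, y -4428700 m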